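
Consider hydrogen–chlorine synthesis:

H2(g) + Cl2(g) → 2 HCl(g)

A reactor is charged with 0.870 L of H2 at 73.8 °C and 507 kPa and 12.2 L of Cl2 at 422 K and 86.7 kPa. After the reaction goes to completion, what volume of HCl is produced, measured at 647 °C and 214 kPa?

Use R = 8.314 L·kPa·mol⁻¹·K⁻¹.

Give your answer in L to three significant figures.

10.9 L

n(H2) = PV/RT = (507 × 0.870) / (8.314 × 346.95) = 0.1529 mol
n(Cl2) = PV/RT = (86.7 × 12.2) / (8.314 × 422) = 0.3015 mol
For 0.1529 mol H2, stoichiometry requires (1/1) × 0.1529 = 0.1529 mol Cl2; 0.3015 mol is available, so H2 is limiting.
n(HCl) = (2/1) × 0.1529 = 0.3058 mol
V(HCl) = nRT/P = 0.3058 × 8.314 × 920.15 / 214 = 10.93 L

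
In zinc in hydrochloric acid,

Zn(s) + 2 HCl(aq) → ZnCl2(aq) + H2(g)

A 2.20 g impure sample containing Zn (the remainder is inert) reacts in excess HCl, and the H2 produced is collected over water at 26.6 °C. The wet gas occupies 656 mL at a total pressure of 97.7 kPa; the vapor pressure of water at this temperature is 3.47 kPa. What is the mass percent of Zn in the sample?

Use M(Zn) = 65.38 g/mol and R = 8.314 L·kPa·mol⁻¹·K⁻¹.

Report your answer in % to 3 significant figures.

73.7 %

P(H2) = 97.7 − 3.47 = 94.23 kPa
n(H2) = PV/RT = (94.23 × 0.6560) / (8.314 × 299.75) = 0.02480 mol
n(Zn) = (1/1) × 0.02480 = 0.02480 mol
m(Zn) = 0.02480 × 65.38 = 1.621 g
%Zn = 1.621 / 2.20 × 100 = 73.68%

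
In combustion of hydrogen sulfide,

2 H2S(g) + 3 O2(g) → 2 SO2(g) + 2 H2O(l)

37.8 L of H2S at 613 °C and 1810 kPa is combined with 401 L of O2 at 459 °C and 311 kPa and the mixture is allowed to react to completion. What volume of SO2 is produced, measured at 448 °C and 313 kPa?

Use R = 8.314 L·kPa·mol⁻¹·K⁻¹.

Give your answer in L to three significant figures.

n(H2S) = PV/RT = (1810 × 37.8) / (8.314 × 886.15) = 9.287 mol
n(O2) = PV/RT = (311 × 401) / (8.314 × 732.15) = 20.49 mol
For 9.287 mol H2S, stoichiometry requires (3/2) × 9.287 = 13.93 mol O2; 20.49 mol is available, so H2S is limiting.
n(SO2) = (2/2) × 9.287 = 9.287 mol
V(SO2) = nRT/P = 9.287 × 8.314 × 721.15 / 313 = 177.9 L

178 L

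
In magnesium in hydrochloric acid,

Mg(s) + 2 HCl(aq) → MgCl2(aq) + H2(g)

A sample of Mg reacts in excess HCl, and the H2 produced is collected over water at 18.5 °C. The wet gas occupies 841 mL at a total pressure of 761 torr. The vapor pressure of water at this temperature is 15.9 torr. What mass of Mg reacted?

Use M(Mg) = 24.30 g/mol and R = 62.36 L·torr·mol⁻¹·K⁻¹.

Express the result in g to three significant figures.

0.837 g

P(H2) = 761 − 15.9 = 745.1 torr
n(H2) = PV/RT = (745.1 × 0.8410) / (62.36 × 291.65) = 0.03445 mol
n(Mg) = (1/1) × 0.03445 = 0.03445 mol
m(Mg) = 0.03445 × 24.30 = 0.8371 g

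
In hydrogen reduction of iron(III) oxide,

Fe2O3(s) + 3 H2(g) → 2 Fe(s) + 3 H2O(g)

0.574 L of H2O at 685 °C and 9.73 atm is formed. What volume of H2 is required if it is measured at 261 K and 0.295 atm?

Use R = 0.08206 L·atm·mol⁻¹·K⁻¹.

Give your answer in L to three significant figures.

n(H2O) = PV/RT = (9.73 × 0.574) / (0.08206 × 958.15) = 0.07103 mol
n(H2) = (3/3) × 0.07103 = 0.07103 mol
V = nRT/P = 0.07103 × 0.08206 × 261 / 0.295 = 5.157 L

5.16 L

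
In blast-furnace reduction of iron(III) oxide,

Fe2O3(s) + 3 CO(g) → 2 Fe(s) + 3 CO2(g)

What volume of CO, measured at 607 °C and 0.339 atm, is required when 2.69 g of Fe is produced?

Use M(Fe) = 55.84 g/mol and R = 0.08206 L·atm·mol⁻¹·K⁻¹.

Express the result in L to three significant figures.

n(Fe) = 2.690 / 55.84 = 0.04817 mol
n(CO) = (3/2) × 0.04817 = 0.07225 mol
V = nRT/P = 0.07225 × 0.08206 × 880.15 / 0.339 = 15.39 L

15.4 L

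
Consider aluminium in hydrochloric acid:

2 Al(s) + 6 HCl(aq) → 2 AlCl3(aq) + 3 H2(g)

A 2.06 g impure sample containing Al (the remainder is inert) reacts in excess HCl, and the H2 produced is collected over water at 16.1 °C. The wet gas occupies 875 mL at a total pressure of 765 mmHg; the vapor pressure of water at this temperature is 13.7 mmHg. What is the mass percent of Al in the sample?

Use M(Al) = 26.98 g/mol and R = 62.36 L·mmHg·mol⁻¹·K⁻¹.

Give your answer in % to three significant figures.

31.8 %

P(H2) = 765 − 13.7 = 751.3 mmHg
n(H2) = PV/RT = (751.3 × 0.8750) / (62.36 × 289.25) = 0.03645 mol
n(Al) = (2/3) × 0.03645 = 0.02430 mol
m(Al) = 0.02430 × 26.98 = 0.6556 g
%Al = 0.6556 / 2.06 × 100 = 31.83%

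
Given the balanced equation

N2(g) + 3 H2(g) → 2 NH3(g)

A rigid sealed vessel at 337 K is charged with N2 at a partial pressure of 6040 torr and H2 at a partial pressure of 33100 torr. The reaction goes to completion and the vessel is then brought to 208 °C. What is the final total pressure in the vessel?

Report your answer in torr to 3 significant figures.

At constant V, partial pressures at 337 K are proportional to moles, so apply stoichiometry directly to pressures.
P(H2) required for 6040 torr of N2 = (3/1) × 6040 = 18120 torr; available 33100 torr, so N2 is limiting.
P(H2) remaining = 33100 − (3/1) × 6040 = 14980 torr
P(gaseous products) = (2)/1 × 6040 = 12080 torr
P_total at 337 K = 14980 + 12080 = 27060 torr
Scaling to 208 °C: P = 27060 × 481.15/337 = 38630 torr

38600 torr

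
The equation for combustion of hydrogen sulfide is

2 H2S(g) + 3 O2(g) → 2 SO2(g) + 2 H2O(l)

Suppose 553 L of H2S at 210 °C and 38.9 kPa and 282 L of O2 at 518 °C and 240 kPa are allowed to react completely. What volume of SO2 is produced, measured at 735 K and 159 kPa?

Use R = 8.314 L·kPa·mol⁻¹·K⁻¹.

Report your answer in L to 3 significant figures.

206 L

n(H2S) = PV/RT = (38.9 × 553) / (8.314 × 483.15) = 5.355 mol
n(O2) = PV/RT = (240 × 282) / (8.314 × 791.15) = 10.29 mol
For 5.355 mol H2S, stoichiometry requires (3/2) × 5.355 = 8.033 mol O2; 10.29 mol is available, so H2S is limiting.
n(SO2) = (2/2) × 5.355 = 5.355 mol
V(SO2) = nRT/P = 5.355 × 8.314 × 735 / 159 = 205.8 L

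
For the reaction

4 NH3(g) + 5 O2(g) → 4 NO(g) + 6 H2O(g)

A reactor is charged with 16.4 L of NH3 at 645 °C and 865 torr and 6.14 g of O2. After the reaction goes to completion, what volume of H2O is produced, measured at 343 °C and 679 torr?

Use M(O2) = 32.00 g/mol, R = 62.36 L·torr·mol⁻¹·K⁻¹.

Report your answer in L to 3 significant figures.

13.0 L

n(NH3) = PV/RT = (865 × 16.4) / (62.36 × 918.15) = 0.2478 mol
n(O2) = 6.14 / 32.00 = 0.1919 mol
For 0.2478 mol NH3, stoichiometry requires (5/4) × 0.2478 = 0.3097 mol O2; 0.1919 mol is available, so O2 is limiting.
n(H2O) = (6/5) × 0.1919 = 0.2303 mol
V(H2O) = nRT/P = 0.2303 × 62.36 × 616.15 / 679 = 13.03 L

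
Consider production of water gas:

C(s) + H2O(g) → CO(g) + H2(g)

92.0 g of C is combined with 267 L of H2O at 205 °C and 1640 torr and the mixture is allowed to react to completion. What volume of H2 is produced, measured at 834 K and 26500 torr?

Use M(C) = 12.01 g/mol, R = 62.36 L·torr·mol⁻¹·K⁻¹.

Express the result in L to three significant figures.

n(C) = 92.0 / 12.01 = 7.660 mol
n(H2O) = PV/RT = (1640 × 267) / (62.36 × 478.15) = 14.69 mol
For 7.660 mol C, stoichiometry requires (1/1) × 7.660 = 7.660 mol H2O; 14.69 mol is available, so C is limiting.
n(H2) = (1/1) × 7.660 = 7.660 mol
V(H2) = nRT/P = 7.660 × 62.36 × 834 / 26500 = 15.03 L

15.0 L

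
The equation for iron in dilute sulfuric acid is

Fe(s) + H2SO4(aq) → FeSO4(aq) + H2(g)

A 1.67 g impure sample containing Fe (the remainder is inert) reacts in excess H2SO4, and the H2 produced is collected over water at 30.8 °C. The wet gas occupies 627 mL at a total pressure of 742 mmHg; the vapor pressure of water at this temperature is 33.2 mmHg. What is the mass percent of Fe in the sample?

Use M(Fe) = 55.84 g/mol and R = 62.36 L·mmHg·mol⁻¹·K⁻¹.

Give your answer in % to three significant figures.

78.4 %

P(H2) = 742 − 33.2 = 708.8 mmHg
n(H2) = PV/RT = (708.8 × 0.6270) / (62.36 × 303.95) = 0.02345 mol
n(Fe) = (1/1) × 0.02345 = 0.02345 mol
m(Fe) = 0.02345 × 55.84 = 1.309 g
%Fe = 1.309 / 1.67 × 100 = 78.38%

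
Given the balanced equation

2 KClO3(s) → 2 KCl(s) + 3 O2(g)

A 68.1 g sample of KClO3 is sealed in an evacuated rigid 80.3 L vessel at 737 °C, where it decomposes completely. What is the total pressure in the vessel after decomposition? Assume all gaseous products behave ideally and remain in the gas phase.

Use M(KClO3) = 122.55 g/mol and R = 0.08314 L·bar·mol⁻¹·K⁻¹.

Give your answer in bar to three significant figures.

n(KClO3) = 68.1 / 122.55 = 0.5557 mol
n(gas produced) = (3/2) × 0.5557 = 0.8336 mol
P = nRT/V = 0.8336 × 0.08314 × 1010.15 / 80.3 = 0.8718 bar

0.872 bar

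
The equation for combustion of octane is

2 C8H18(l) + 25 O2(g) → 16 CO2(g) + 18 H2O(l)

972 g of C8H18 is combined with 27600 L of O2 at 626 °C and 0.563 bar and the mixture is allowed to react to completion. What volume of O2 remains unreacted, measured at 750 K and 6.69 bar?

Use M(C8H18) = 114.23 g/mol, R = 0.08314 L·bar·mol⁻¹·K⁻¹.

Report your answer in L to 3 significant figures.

946 L

n(C8H18) = 972 / 114.23 = 8.509 mol
n(O2) = PV/RT = (0.563 × 27600) / (0.08314 × 899.15) = 207.9 mol
For 8.509 mol C8H18, stoichiometry requires (25/2) × 8.509 = 106.4 mol O2; 207.9 mol is available, so C8H18 is limiting.
n(O2) consumed = (25/2) × 8.509 = 106.4 mol; remaining = 207.9 − 106.4 = 101.5 mol
V(O2) = nRT/P = 101.5 × 0.08314 × 750 / 6.69 = 946.0 L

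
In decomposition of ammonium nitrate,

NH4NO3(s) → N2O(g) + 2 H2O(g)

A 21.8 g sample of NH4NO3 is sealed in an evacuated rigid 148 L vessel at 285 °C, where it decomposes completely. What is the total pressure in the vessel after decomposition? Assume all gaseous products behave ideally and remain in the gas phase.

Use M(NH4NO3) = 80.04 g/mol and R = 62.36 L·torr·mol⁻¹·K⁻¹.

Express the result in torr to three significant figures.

n(NH4NO3) = 21.8 / 80.04 = 0.2724 mol
n(gas produced) = (3/1) × 0.2724 = 0.8172 mol
P = nRT/V = 0.8172 × 62.36 × 558.15 / 148 = 192.2 torr

192 torr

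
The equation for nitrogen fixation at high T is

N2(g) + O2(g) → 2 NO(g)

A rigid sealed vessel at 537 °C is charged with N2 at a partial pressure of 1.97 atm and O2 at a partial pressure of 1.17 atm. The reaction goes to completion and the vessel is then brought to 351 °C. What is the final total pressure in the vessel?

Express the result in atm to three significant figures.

At constant V, partial pressures at 537 °C are proportional to moles, so apply stoichiometry directly to pressures.
P(O2) required for 1.97 atm of N2 = (1/1) × 1.97 = 1.970 atm; available 1.17 atm, so O2 is limiting.
P(N2) remaining = 1.97 − (1/1) × 1.17 = 0.8000 atm
P(gaseous products) = (2)/1 × 1.17 = 2.340 atm
P_total at 537 °C = 0.8000 + 2.340 = 3.140 atm
Scaling to 351 °C: P = 3.140 × 624.15/810.15 = 2.419 atm

2.42 atm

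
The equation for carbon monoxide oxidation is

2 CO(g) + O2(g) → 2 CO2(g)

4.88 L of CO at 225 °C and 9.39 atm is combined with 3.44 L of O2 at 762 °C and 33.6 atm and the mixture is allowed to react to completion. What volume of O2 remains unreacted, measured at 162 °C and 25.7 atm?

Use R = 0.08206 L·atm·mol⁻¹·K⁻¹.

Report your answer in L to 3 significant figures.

n(CO) = PV/RT = (9.39 × 4.88) / (0.08206 × 498.15) = 1.121 mol
n(O2) = PV/RT = (33.6 × 3.44) / (0.08206 × 1035.15) = 1.361 mol
For 1.121 mol CO, stoichiometry requires (1/2) × 1.121 = 0.5605 mol O2; 1.361 mol is available, so CO is limiting.
n(O2) consumed = (1/2) × 1.121 = 0.5605 mol; remaining = 1.361 − 0.5605 = 0.8005 mol
V(O2) = nRT/P = 0.8005 × 0.08206 × 435.15 / 25.7 = 1.112 L

1.11 L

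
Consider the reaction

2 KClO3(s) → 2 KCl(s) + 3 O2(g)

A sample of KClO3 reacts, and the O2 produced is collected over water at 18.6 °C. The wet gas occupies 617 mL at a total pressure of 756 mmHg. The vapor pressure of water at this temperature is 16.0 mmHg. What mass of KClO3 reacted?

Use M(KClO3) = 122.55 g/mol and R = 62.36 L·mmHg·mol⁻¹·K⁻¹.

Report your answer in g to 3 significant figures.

P(O2) = 756 − 16.0 = 740.0 mmHg
n(O2) = PV/RT = (740.0 × 0.6170) / (62.36 × 291.75) = 0.02510 mol
n(KClO3) = (2/3) × 0.02510 = 0.01673 mol
m(KClO3) = 0.01673 × 122.55 = 2.050 g

2.05 g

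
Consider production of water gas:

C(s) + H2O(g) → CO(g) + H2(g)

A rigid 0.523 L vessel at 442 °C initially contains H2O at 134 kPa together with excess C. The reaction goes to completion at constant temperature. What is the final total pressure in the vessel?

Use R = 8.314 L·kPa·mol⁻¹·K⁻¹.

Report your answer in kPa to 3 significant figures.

268 kPa

Since T and V are fixed, P_final/P_initial = n_final/n_initial = 2/1.
P_final = (2/1) × 134 = 268.0 kPa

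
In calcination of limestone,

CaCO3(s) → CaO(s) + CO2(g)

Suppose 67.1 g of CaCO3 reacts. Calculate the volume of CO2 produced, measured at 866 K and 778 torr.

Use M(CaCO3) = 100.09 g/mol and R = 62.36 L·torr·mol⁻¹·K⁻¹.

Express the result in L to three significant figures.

46.5 L

n(CaCO3) = 67.10 / 100.09 = 0.6704 mol
n(CO2) = (1/1) × 0.6704 = 0.6704 mol
V = nRT/P = 0.6704 × 62.36 × 866 / 778 = 46.53 L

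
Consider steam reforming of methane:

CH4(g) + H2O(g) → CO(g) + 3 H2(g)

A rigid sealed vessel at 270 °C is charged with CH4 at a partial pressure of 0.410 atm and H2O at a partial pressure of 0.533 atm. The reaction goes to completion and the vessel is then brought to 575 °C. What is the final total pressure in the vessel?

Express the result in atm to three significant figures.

With V and T fixed, P_i ∝ n_i, so the mole ratios apply directly to partial pressures at 270 °C.
P(H2O) required for 0.410 atm of CH4 = (1/1) × 0.410 = 0.4100 atm; available 0.533 atm, so CH4 is limiting.
P(H2O) remaining = 0.533 − (1/1) × 0.410 = 0.1230 atm
P(gaseous products) = (1+3)/1 × 0.410 = 1.640 atm
P_total at 270 °C = 0.1230 + 1.640 = 1.763 atm
Scaling to 575 °C: P = 1.763 × 848.15/543.15 = 2.753 atm

2.75 atm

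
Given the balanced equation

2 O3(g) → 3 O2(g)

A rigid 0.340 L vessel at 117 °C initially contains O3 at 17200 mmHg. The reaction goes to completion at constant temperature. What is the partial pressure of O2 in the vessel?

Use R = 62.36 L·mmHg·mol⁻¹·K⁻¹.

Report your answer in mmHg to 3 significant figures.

25800 mmHg

n(O3)₀ = PV/RT = (17200 × 0.340) / (62.36 × 390.15) = 0.2404 mol
n(O2) = (3/2) × 0.2404 = 0.3606 mol
P(O2) = nRT/V = 0.3606 × 62.36 × 390.15 / 0.340 = 25800 mmHg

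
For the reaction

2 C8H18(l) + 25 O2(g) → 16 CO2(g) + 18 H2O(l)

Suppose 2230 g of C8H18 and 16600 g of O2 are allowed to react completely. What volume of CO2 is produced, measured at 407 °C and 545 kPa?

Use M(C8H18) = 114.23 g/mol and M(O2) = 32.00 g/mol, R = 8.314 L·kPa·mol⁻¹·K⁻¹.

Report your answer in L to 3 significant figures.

n(C8H18) = 2230 / 114.23 = 19.52 mol
n(O2) = 16600 / 32.00 = 518.8 mol
For 19.52 mol C8H18, stoichiometry requires (25/2) × 19.52 = 244.0 mol O2; 518.8 mol is available, so C8H18 is limiting.
n(CO2) = (16/2) × 19.52 = 156.2 mol
V(CO2) = nRT/P = 156.2 × 8.314 × 680.15 / 545 = 1621 L

1620 L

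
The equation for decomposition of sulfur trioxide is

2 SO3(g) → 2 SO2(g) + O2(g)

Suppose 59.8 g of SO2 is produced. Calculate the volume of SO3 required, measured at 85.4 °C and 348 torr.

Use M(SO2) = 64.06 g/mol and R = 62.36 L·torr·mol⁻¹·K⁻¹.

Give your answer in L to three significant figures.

60.0 L

n(SO2) = 59.80 / 64.06 = 0.9335 mol
n(SO3) = (2/2) × 0.9335 = 0.9335 mol
V = nRT/P = 0.9335 × 62.36 × 358.55 / 348 = 59.98 L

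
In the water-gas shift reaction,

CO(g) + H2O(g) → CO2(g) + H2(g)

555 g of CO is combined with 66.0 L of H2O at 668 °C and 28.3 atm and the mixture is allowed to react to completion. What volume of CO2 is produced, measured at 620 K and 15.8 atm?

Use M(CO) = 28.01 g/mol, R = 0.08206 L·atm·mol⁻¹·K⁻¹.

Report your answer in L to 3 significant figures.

63.8 L

n(CO) = 555 / 28.01 = 19.81 mol
n(H2O) = PV/RT = (28.3 × 66.0) / (0.08206 × 941.15) = 24.18 mol
For 19.81 mol CO, stoichiometry requires (1/1) × 19.81 = 19.81 mol H2O; 24.18 mol is available, so CO is limiting.
n(CO2) = (1/1) × 19.81 = 19.81 mol
V(CO2) = nRT/P = 19.81 × 0.08206 × 620 / 15.8 = 63.79 L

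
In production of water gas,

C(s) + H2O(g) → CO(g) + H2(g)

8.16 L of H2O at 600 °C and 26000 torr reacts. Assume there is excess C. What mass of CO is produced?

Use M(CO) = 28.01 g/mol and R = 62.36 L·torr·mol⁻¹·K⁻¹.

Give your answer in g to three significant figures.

n(H2O) = PV/RT = (26000 × 8.16) / (62.36 × 873.15) = 3.896 mol
n(CO) = (1/1) × 3.896 = 3.896 mol
m(CO) = 3.896 × 28.01 = 109.1 g

109 g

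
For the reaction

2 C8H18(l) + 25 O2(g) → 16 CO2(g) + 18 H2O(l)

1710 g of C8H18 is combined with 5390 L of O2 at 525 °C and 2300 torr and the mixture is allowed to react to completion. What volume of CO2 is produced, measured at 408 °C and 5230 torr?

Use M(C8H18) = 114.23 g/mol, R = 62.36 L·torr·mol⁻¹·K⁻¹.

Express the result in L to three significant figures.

n(C8H18) = 1710 / 114.23 = 14.97 mol
n(O2) = PV/RT = (2300 × 5390) / (62.36 × 798.15) = 249.1 mol
For 14.97 mol C8H18, stoichiometry requires (25/2) × 14.97 = 187.1 mol O2; 249.1 mol is available, so C8H18 is limiting.
n(CO2) = (16/2) × 14.97 = 119.8 mol
V(CO2) = nRT/P = 119.8 × 62.36 × 681.15 / 5230 = 973.0 L

973 L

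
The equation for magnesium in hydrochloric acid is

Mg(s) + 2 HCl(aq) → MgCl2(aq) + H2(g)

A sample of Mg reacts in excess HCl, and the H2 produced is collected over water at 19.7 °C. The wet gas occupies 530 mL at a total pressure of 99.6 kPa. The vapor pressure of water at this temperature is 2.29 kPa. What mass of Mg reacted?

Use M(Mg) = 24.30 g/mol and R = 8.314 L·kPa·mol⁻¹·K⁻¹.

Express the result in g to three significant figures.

0.515 g

P(H2) = 99.6 − 2.29 = 97.31 kPa
n(H2) = PV/RT = (97.31 × 0.5300) / (8.314 × 292.85) = 0.02118 mol
n(Mg) = (1/1) × 0.02118 = 0.02118 mol
m(Mg) = 0.02118 × 24.30 = 0.5147 g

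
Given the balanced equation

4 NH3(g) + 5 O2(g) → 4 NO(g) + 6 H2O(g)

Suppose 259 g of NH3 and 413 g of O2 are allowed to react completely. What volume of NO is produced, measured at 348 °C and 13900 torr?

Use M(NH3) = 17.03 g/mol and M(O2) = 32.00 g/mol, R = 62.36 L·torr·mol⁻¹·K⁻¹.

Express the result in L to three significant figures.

28.8 L

n(NH3) = 259 / 17.03 = 15.21 mol
n(O2) = 413 / 32.00 = 12.91 mol
For 15.21 mol NH3, stoichiometry requires (5/4) × 15.21 = 19.01 mol O2; 12.91 mol is available, so O2 is limiting.
n(NO) = (4/5) × 12.91 = 10.33 mol
V(NO) = nRT/P = 10.33 × 62.36 × 621.15 / 13900 = 28.79 L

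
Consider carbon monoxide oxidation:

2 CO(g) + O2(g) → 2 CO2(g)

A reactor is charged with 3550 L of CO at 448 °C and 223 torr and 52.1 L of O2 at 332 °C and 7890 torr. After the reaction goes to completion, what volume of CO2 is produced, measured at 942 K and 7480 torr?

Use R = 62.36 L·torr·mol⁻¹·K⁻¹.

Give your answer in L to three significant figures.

138 L

n(CO) = PV/RT = (223 × 3550) / (62.36 × 721.15) = 17.60 mol
n(O2) = PV/RT = (7890 × 52.1) / (62.36 × 605.15) = 10.89 mol
For 17.60 mol CO, stoichiometry requires (1/2) × 17.60 = 8.800 mol O2; 10.89 mol is available, so CO is limiting.
n(CO2) = (2/2) × 17.60 = 17.60 mol
V(CO2) = nRT/P = 17.60 × 62.36 × 942 / 7480 = 138.2 L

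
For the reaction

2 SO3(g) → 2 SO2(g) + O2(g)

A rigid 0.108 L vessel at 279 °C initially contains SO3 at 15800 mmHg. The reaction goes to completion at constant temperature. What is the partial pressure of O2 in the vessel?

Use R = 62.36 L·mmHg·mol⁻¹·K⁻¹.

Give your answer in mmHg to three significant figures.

7900 mmHg

n(SO3)₀ = PV/RT = (15800 × 0.108) / (62.36 × 552.15) = 0.04956 mol
n(O2) = (1/2) × 0.04956 = 0.02478 mol
P(O2) = nRT/V = 0.02478 × 62.36 × 552.15 / 0.108 = 7900 mmHg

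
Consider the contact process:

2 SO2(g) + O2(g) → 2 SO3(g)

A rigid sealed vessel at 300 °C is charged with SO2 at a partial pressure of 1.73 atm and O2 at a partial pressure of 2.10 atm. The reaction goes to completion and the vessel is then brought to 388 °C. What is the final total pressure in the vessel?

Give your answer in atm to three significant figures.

At constant V, partial pressures at 300 °C are proportional to moles, so apply stoichiometry directly to pressures.
P(O2) required for 1.73 atm of SO2 = (1/2) × 1.73 = 0.8650 atm; available 2.10 atm, so SO2 is limiting.
P(O2) remaining = 2.10 − (1/2) × 1.73 = 1.235 atm
P(gaseous products) = (2)/2 × 1.73 = 1.730 atm
P_total at 300 °C = 1.235 + 1.730 = 2.965 atm
Scaling to 388 °C: P = 2.965 × 661.15/573.15 = 3.420 atm

3.42 atm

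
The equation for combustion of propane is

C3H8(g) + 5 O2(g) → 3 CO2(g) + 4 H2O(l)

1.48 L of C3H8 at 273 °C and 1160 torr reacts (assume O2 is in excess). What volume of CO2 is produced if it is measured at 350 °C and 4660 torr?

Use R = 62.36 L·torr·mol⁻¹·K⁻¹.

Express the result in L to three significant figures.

n(C3H8) = PV/RT = (1160 × 1.48) / (62.36 × 546.15) = 0.05041 mol
n(CO2) = (3/1) × 0.05041 = 0.1512 mol
V = nRT/P = 0.1512 × 62.36 × 623.15 / 4660 = 1.261 L

1.26 L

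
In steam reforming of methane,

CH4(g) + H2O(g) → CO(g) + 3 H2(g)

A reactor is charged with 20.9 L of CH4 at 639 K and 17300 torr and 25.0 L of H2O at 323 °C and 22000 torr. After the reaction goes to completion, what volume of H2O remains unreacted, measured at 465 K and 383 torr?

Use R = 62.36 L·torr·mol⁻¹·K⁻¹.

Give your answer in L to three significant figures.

n(CH4) = PV/RT = (17300 × 20.9) / (62.36 × 639) = 9.074 mol
n(H2O) = PV/RT = (22000 × 25.0) / (62.36 × 596.15) = 14.79 mol
For 9.074 mol CH4, stoichiometry requires (1/1) × 9.074 = 9.074 mol H2O; 14.79 mol is available, so CH4 is limiting.
n(H2O) consumed = (1/1) × 9.074 = 9.074 mol; remaining = 14.79 − 9.074 = 5.716 mol
V(H2O) = nRT/P = 5.716 × 62.36 × 465 / 383 = 432.8 L

433 L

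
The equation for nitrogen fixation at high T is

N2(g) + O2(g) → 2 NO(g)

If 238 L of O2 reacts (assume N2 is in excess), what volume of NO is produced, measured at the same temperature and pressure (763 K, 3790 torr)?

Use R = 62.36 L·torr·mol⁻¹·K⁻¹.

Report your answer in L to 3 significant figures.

476 L

At constant T and P, gas volumes are in the mole ratio: V(NO) = (2/1) × 238 = 476.0 L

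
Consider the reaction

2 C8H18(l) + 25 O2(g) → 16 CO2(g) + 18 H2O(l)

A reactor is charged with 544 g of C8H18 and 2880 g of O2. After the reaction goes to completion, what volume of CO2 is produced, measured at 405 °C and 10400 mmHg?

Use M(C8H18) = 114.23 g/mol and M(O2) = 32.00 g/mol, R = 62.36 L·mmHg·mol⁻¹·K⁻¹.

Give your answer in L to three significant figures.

155 L

n(C8H18) = 544 / 114.23 = 4.762 mol
n(O2) = 2880 / 32.00 = 90.00 mol
For 4.762 mol C8H18, stoichiometry requires (25/2) × 4.762 = 59.52 mol O2; 90.00 mol is available, so C8H18 is limiting.
n(CO2) = (16/2) × 4.762 = 38.10 mol
V(CO2) = nRT/P = 38.10 × 62.36 × 678.15 / 10400 = 154.9 L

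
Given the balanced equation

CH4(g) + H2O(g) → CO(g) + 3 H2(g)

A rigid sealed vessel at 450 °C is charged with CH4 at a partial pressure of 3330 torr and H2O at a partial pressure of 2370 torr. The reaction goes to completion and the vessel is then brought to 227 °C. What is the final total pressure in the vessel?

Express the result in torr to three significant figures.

7220 torr

With V and T fixed, P_i ∝ n_i, so the mole ratios apply directly to partial pressures at 450 °C.
P(H2O) required for 3330 torr of CH4 = (1/1) × 3330 = 3330 torr; available 2370 torr, so H2O is limiting.
P(CH4) remaining = 3330 − (1/1) × 2370 = 960.0 torr
P(gaseous products) = (1+3)/1 × 2370 = 9480 torr
P_total at 450 °C = 960.0 + 9480 = 10440 torr
Scaling to 227 °C: P = 10440 × 500.15/723.15 = 7221 torr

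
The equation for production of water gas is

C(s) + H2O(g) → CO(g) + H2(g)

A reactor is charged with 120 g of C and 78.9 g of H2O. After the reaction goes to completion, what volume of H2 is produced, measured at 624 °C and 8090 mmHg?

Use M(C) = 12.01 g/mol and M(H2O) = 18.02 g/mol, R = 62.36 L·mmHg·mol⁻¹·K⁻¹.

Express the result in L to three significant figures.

n(C) = 120 / 12.01 = 9.992 mol
n(H2O) = 78.9 / 18.02 = 4.378 mol
For 9.992 mol C, stoichiometry requires (1/1) × 9.992 = 9.992 mol H2O; 4.378 mol is available, so H2O is limiting.
n(H2) = (1/1) × 4.378 = 4.378 mol
V(H2) = nRT/P = 4.378 × 62.36 × 897.15 / 8090 = 30.28 L

30.3 L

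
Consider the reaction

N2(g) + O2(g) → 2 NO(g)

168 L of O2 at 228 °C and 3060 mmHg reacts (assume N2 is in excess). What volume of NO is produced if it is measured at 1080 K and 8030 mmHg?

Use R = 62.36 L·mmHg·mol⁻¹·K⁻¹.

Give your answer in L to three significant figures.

276 L

n(O2) = PV/RT = (3060 × 168) / (62.36 × 501.15) = 16.45 mol
n(NO) = (2/1) × 16.45 = 32.90 mol
V = nRT/P = 32.90 × 62.36 × 1080 / 8030 = 275.9 L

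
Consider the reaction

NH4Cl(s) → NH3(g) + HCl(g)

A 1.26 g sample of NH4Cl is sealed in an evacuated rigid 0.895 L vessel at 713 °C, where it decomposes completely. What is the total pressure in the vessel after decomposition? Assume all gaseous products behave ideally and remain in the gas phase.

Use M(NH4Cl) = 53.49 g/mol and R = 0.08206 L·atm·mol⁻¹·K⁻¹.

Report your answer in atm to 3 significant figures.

4.26 atm

n(NH4Cl) = 1.26 / 53.49 = 0.02356 mol
n(gas produced) = (2/1) × 0.02356 = 0.04712 mol
P = nRT/V = 0.04712 × 0.08206 × 986.15 / 0.895 = 4.260 atm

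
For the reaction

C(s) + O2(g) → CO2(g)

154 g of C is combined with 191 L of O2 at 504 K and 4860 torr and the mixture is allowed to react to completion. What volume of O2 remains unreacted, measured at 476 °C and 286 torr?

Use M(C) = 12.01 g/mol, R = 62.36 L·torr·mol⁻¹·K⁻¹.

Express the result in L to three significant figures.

2730 L

n(C) = 154 / 12.01 = 12.82 mol
n(O2) = PV/RT = (4860 × 191) / (62.36 × 504) = 29.53 mol
For 12.82 mol C, stoichiometry requires (1/1) × 12.82 = 12.82 mol O2; 29.53 mol is available, so C is limiting.
n(O2) consumed = (1/1) × 12.82 = 12.82 mol; remaining = 29.53 − 12.82 = 16.71 mol
V(O2) = nRT/P = 16.71 × 62.36 × 749.15 / 286 = 2730 L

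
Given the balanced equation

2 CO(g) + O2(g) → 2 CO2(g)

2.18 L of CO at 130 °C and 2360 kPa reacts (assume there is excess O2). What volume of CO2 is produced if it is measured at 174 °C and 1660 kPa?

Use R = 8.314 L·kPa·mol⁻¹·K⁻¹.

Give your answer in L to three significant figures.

3.44 L

n(CO) = PV/RT = (2360 × 2.18) / (8.314 × 403.15) = 1.535 mol
n(CO2) = (2/2) × 1.535 = 1.535 mol
V = nRT/P = 1.535 × 8.314 × 447.15 / 1660 = 3.438 L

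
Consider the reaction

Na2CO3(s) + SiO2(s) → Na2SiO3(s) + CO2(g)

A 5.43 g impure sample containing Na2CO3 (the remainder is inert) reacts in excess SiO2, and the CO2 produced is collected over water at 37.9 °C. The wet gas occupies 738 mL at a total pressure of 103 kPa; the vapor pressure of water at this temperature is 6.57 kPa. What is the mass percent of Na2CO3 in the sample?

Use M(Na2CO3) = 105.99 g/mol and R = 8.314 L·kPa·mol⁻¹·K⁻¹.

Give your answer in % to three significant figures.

53.7 %

P(CO2) = 103 − 6.57 = 96.43 kPa
n(CO2) = PV/RT = (96.43 × 0.7380) / (8.314 × 311.05) = 0.02752 mol
n(Na2CO3) = (1/1) × 0.02752 = 0.02752 mol
m(Na2CO3) = 0.02752 × 105.99 = 2.917 g
%Na2CO3 = 2.917 / 5.43 × 100 = 53.72%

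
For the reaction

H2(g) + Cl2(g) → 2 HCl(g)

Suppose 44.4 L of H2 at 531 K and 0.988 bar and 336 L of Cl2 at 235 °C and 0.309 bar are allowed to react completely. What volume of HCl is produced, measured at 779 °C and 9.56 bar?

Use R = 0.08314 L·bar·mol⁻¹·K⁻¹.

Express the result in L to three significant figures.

n(H2) = PV/RT = (0.988 × 44.4) / (0.08314 × 531) = 0.9937 mol
n(Cl2) = PV/RT = (0.309 × 336) / (0.08314 × 508.15) = 2.458 mol
For 0.9937 mol H2, stoichiometry requires (1/1) × 0.9937 = 0.9937 mol Cl2; 2.458 mol is available, so H2 is limiting.
n(HCl) = (2/1) × 0.9937 = 1.987 mol
V(HCl) = nRT/P = 1.987 × 0.08314 × 1052.15 / 9.56 = 18.18 L

18.2 L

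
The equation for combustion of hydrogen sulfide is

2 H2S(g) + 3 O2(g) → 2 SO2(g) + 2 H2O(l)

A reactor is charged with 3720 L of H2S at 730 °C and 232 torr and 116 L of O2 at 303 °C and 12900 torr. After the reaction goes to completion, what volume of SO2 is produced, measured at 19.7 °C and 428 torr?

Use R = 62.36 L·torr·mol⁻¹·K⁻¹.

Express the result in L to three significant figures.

589 L

n(H2S) = PV/RT = (232 × 3720) / (62.36 × 1003.15) = 13.80 mol
n(O2) = PV/RT = (12900 × 116) / (62.36 × 576.15) = 41.65 mol
For 13.80 mol H2S, stoichiometry requires (3/2) × 13.80 = 20.70 mol O2; 41.65 mol is available, so H2S is limiting.
n(SO2) = (2/2) × 13.80 = 13.80 mol
V(SO2) = nRT/P = 13.80 × 62.36 × 292.85 / 428 = 588.8 L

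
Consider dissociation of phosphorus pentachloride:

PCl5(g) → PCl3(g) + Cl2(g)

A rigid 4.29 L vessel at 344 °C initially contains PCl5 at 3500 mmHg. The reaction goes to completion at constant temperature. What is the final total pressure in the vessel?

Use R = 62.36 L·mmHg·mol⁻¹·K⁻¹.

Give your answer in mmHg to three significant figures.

7000 mmHg

At constant T and V, P ∝ n(gas): 1 mol gas → 2 mol gas.
P_final = (2/1) × 3500 = 7000 mmHg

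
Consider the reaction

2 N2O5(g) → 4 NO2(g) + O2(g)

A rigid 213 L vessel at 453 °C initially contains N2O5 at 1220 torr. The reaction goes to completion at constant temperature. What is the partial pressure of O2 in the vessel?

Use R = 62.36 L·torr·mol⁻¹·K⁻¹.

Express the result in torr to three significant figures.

610 torr

n(N2O5)₀ = PV/RT = (1220 × 213) / (62.36 × 726.15) = 5.739 mol
n(O2) = (1/2) × 5.739 = 2.869 mol
P(O2) = nRT/V = 2.869 × 62.36 × 726.15 / 213 = 609.9 torr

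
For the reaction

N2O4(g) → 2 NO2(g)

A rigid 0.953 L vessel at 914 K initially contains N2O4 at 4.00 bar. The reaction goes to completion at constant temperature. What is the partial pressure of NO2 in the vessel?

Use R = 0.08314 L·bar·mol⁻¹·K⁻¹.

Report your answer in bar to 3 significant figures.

8.00 bar

n(N2O4)₀ = PV/RT = (4.00 × 0.953) / (0.08314 × 914) = 0.05016 mol
n(NO2) = (2/1) × 0.05016 = 0.1003 mol
P(NO2) = nRT/V = 0.1003 × 0.08314 × 914 / 0.953 = 7.998 bar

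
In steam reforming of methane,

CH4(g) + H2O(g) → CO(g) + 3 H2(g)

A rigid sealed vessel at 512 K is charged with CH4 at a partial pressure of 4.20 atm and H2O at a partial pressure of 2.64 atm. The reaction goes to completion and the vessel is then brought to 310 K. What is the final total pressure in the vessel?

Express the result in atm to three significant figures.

With V and T fixed, P_i ∝ n_i, so the mole ratios apply directly to partial pressures at 512 K.
P(H2O) required for 4.20 atm of CH4 = (1/1) × 4.20 = 4.200 atm; available 2.64 atm, so H2O is limiting.
P(CH4) remaining = 4.20 − (1/1) × 2.64 = 1.560 atm
P(gaseous products) = (1+3)/1 × 2.64 = 10.56 atm
P_total at 512 K = 1.560 + 10.56 = 12.12 atm
Scaling to 310 K: P = 12.12 × 310/512 = 7.338 atm

7.34 atm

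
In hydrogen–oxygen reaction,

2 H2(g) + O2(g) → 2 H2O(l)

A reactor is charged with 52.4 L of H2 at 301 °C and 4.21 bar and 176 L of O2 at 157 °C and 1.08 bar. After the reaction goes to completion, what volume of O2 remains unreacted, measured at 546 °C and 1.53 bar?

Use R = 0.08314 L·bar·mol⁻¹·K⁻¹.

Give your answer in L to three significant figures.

134 L

n(H2) = PV/RT = (4.21 × 52.4) / (0.08314 × 574.15) = 4.621 mol
n(O2) = PV/RT = (1.08 × 176) / (0.08314 × 430.15) = 5.315 mol
For 4.621 mol H2, stoichiometry requires (1/2) × 4.621 = 2.311 mol O2; 5.315 mol is available, so H2 is limiting.
n(O2) consumed = (1/2) × 4.621 = 2.311 mol; remaining = 5.315 − 2.311 = 3.004 mol
V(O2) = nRT/P = 3.004 × 0.08314 × 819.15 / 1.53 = 133.7 L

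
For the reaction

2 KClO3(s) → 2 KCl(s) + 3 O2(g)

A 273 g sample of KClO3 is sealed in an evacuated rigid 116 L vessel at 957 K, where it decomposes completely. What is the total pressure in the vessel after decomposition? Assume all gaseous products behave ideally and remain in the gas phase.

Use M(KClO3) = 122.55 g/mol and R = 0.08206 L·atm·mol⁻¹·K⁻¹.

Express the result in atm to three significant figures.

n(KClO3) = 273 / 122.55 = 2.228 mol
n(gas produced) = (3/2) × 2.228 = 3.342 mol
P = nRT/V = 3.342 × 0.08206 × 957 / 116 = 2.263 atm

2.26 atm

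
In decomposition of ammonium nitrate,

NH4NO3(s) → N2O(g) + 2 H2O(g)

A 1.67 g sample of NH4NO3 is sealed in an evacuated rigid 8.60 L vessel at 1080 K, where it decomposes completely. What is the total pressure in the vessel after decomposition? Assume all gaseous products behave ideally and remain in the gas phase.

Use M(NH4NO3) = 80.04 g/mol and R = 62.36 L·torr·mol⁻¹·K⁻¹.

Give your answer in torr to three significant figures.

490 torr

n(NH4NO3) = 1.67 / 80.04 = 0.02086 mol
n(gas produced) = (3/1) × 0.02086 = 0.06258 mol
P = nRT/V = 0.06258 × 62.36 × 1080 / 8.60 = 490.1 torr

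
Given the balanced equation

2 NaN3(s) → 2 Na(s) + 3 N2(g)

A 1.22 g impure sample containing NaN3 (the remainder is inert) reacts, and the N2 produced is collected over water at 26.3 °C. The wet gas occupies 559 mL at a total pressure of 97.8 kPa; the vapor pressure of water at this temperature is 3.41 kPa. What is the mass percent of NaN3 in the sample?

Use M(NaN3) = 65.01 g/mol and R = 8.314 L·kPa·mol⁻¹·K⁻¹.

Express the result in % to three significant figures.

75.3 %

P(N2) = 97.8 − 3.41 = 94.39 kPa
n(N2) = PV/RT = (94.39 × 0.5590) / (8.314 × 299.45) = 0.02119 mol
n(NaN3) = (2/3) × 0.02119 = 0.01413 mol
m(NaN3) = 0.01413 × 65.01 = 0.9186 g
%NaN3 = 0.9186 / 1.22 × 100 = 75.30%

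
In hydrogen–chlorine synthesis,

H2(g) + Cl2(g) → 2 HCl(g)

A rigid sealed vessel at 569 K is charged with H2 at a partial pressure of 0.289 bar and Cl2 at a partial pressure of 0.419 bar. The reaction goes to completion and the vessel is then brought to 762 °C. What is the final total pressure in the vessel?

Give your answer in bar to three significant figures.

With V and T fixed, P_i ∝ n_i, so the mole ratios apply directly to partial pressures at 569 K.
P(Cl2) required for 0.289 bar of H2 = (1/1) × 0.289 = 0.2890 bar; available 0.419 bar, so H2 is limiting.
P(Cl2) remaining = 0.419 − (1/1) × 0.289 = 0.1300 bar
P(gaseous products) = (2)/1 × 0.289 = 0.5780 bar
P_total at 569 K = 0.1300 + 0.5780 = 0.7080 bar
Scaling to 762 °C: P = 0.7080 × 1035.15/569 = 1.288 bar

1.29 bar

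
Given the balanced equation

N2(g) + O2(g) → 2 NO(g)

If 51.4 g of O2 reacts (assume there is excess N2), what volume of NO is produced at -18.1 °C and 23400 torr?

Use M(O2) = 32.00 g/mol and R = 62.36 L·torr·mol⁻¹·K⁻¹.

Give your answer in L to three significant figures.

2.18 L

n(O2) = 51.40 / 32.00 = 1.606 mol
n(NO) = (2/1) × 1.606 = 3.212 mol
V = nRT/P = 3.212 × 62.36 × 255.05 / 23400 = 2.183 L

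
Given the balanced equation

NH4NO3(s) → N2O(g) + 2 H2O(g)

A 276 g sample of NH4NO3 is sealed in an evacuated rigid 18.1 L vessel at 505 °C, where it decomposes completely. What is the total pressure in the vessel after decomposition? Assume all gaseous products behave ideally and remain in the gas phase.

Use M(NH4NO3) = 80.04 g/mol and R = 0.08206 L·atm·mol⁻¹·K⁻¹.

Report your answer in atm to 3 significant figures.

36.5 atm

n(NH4NO3) = 276 / 80.04 = 3.448 mol
n(gas produced) = (3/1) × 3.448 = 10.34 mol
P = nRT/V = 10.34 × 0.08206 × 778.15 / 18.1 = 36.48 atm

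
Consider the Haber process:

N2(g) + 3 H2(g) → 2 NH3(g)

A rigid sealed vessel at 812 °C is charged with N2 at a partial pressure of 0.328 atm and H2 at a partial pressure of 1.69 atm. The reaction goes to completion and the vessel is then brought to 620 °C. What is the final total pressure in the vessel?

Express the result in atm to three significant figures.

1.12 atm

Because the vessel is rigid and T is held at 812 °C, work the stoichiometry in partial pressures (P_i = n_iRT/V).
P(H2) required for 0.328 atm of N2 = (3/1) × 0.328 = 0.9840 atm; available 1.69 atm, so N2 is limiting.
P(H2) remaining = 1.69 − (3/1) × 0.328 = 0.7060 atm
P(gaseous products) = (2)/1 × 0.328 = 0.6560 atm
P_total at 812 °C = 0.7060 + 0.6560 = 1.362 atm
Scaling to 620 °C: P = 1.362 × 893.15/1085.15 = 1.121 atm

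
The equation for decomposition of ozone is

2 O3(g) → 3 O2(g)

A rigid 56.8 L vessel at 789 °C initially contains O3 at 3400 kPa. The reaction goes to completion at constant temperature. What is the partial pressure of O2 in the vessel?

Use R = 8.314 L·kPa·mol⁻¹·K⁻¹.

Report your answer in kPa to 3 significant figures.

5100 kPa

n(O3)₀ = PV/RT = (3400 × 56.8) / (8.314 × 1062.15) = 21.87 mol
n(O2) = (3/2) × 21.87 = 32.80 mol
P(O2) = nRT/V = 32.80 × 8.314 × 1062.15 / 56.8 = 5099 kPa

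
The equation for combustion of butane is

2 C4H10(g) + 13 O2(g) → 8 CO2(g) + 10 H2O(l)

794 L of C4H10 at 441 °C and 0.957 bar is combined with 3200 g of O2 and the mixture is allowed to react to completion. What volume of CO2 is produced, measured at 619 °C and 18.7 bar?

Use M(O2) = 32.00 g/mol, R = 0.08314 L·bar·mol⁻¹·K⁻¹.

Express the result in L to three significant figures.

n(C4H10) = PV/RT = (0.957 × 794) / (0.08314 × 714.15) = 12.80 mol
n(O2) = 3200 / 32.00 = 100.0 mol
For 12.80 mol C4H10, stoichiometry requires (13/2) × 12.80 = 83.20 mol O2; 100.0 mol is available, so C4H10 is limiting.
n(CO2) = (8/2) × 12.80 = 51.20 mol
V(CO2) = nRT/P = 51.20 × 0.08314 × 892.15 / 18.7 = 203.1 L

203 L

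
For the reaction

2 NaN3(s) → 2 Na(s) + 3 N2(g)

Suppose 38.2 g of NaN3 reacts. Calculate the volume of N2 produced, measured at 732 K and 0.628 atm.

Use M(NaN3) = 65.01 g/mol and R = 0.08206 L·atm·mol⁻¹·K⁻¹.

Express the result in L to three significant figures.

n(NaN3) = 38.20 / 65.01 = 0.5876 mol
n(N2) = (3/2) × 0.5876 = 0.8814 mol
V = nRT/P = 0.8814 × 0.08206 × 732 / 0.628 = 84.31 L

84.3 L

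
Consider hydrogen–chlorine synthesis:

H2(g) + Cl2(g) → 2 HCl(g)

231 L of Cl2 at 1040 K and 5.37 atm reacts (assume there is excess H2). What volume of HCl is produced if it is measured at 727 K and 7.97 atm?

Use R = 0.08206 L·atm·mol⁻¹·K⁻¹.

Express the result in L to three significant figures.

218 L

n(Cl2) = PV/RT = (5.37 × 231) / (0.08206 × 1040) = 14.54 mol
n(HCl) = (2/1) × 14.54 = 29.08 mol
V = nRT/P = 29.08 × 0.08206 × 727 / 7.97 = 217.7 L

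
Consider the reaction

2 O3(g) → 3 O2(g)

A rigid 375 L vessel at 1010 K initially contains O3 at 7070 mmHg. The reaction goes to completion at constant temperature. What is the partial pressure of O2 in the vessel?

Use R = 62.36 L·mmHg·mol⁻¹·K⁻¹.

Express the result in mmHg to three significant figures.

10600 mmHg

n(O3)₀ = PV/RT = (7070 × 375) / (62.36 × 1010) = 42.09 mol
n(O2) = (3/2) × 42.09 = 63.14 mol
P(O2) = nRT/V = 63.14 × 62.36 × 1010 / 375 = 10600 mmHg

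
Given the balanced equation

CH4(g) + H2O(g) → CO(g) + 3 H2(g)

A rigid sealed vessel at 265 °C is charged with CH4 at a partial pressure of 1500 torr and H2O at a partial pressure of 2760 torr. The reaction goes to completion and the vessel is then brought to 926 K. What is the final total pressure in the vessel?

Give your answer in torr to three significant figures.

With V and T fixed, P_i ∝ n_i, so the mole ratios apply directly to partial pressures at 265 °C.
P(H2O) required for 1500 torr of CH4 = (1/1) × 1500 = 1500 torr; available 2760 torr, so CH4 is limiting.
P(H2O) remaining = 2760 − (1/1) × 1500 = 1260 torr
P(gaseous products) = (1+3)/1 × 1500 = 6000 torr
P_total at 265 °C = 1260 + 6000 = 7260 torr
Scaling to 926 K: P = 7260 × 926/538.15 = 12490 torr

12500 torr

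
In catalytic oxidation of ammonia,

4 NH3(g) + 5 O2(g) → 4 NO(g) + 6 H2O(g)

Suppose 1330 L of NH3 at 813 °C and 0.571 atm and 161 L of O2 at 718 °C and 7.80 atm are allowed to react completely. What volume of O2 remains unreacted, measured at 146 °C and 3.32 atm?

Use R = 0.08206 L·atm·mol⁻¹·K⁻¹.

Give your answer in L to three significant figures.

49.6 L

n(NH3) = PV/RT = (0.571 × 1330) / (0.08206 × 1086.15) = 8.521 mol
n(O2) = PV/RT = (7.80 × 161) / (0.08206 × 991.15) = 15.44 mol
For 8.521 mol NH3, stoichiometry requires (5/4) × 8.521 = 10.65 mol O2; 15.44 mol is available, so NH3 is limiting.
n(O2) consumed = (5/4) × 8.521 = 10.65 mol; remaining = 15.44 − 10.65 = 4.790 mol
V(O2) = nRT/P = 4.790 × 0.08206 × 419.15 / 3.32 = 49.62 L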